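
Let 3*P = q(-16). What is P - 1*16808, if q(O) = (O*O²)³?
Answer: -68719527160/3 ≈ -2.2907e+10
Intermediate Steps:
q(O) = O⁹ (q(O) = (O³)³ = O⁹)
P = -68719476736/3 (P = (⅓)*(-16)⁹ = (⅓)*(-68719476736) = -68719476736/3 ≈ -2.2907e+10)
P - 1*16808 = -68719476736/3 - 1*16808 = -68719476736/3 - 16808 = -68719527160/3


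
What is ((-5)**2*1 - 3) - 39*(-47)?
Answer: 1855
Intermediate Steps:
((-5)**2*1 - 3) - 39*(-47) = (25*1 - 3) + 1833 = (25 - 3) + 1833 = 22 + 1833 = 1855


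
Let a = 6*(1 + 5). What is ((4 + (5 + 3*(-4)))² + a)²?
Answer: 2025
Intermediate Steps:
a = 36 (a = 6*6 = 36)
((4 + (5 + 3*(-4)))² + a)² = ((4 + (5 + 3*(-4)))² + 36)² = ((4 + (5 - 12))² + 36)² = ((4 - 7)² + 36)² = ((-3)² + 36)² = (9 + 36)² = 45² = 2025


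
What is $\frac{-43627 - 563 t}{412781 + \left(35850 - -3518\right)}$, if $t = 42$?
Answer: $- \frac{67273}{452149} \approx -0.14879$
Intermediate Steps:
$\frac{-43627 - 563 t}{412781 + \left(35850 - -3518\right)} = \frac{-43627 - 23646}{412781 + \left(35850 - -3518\right)} = \frac{-43627 - 23646}{412781 + \left(35850 + 3518\right)} = - \frac{67273}{412781 + 39368} = - \frac{67273}{452149}$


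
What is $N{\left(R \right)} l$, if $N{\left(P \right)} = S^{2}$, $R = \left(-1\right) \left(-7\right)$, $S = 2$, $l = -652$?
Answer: $-2608$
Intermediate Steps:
$R = 7$
$N{\left(P \right)} = 4$ ($N{\left(P \right)} = 2^{2} = 4$)
$N{\left(R \right)} l = 4 \left(-652\right) = -2608$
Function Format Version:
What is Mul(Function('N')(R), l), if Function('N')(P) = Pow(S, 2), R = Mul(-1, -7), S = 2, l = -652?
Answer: -2608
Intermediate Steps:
R = 7
Function('N')(P) = 4 (Function('N')(P) = Pow(2, 2) = 4)
Mul(Function('N')(R), l) = Mul(4, -652) = -2608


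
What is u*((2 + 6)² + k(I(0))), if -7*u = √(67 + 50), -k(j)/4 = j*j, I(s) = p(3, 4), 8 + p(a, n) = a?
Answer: 108*√13/7 ≈ 55.628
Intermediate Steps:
p(a, n) = -8 + a
I(s) = -5 (I(s) = -8 + 3 = -5)
k(j) = -4*j² (k(j) = -4*j*j = -4*j²)
u = -3*√13/7 (u = -√(67 + 50)/7 = -3*√13/7 ≈ -1.5452)
u*((2 + 6)² + k(I(0))) = (-3*√13/7)*((2 + 6)² - 4*(-5)²) = (-3*√13/7)*(8² - 4*25) = (-3*√13/7)*(64 - 100) = -3*√13/7*(-36) = 108*√13/7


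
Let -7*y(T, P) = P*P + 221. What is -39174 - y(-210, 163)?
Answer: -247428/7 ≈ -35347.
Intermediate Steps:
y(T, P) = -221/7 - P²/7 (y(T, P) = -(P*P + 221)/7 = -(P² + 221)/7 = -(221 + P²)/7 = -221/7 - P²/7)
-39174 - y(-210, 163) = -39174 - (-221/7 - ⅐*163²) = -39174 - (-221/7 - ⅐*26569) = -39174 - (-221/7 - 26569/7) = -39174 - 1*(-26790/7) = -39174 + 26790/7 = -247428/7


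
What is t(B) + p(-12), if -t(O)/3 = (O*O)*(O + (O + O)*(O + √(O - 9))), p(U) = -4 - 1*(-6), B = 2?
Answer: -118 - 48*I*√7 ≈ -118.0 - 127.0*I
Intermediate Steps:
p(U) = 2 (p(U) = -4 + 6 = 2)
t(O) = -3*O²*(O + 2*O*(O + √(-9 + O))) (t(O) = -3*O*O*(O + (O + O)*(O + √(O - 9))) = -3*O²*(O + (2*O)*(O + √(-9 + O))) = -3*O²*(O + 2*O*(O + √(-9 + O))))
t(B) + p(-12) = 2³*(-3 - 6*2 - 6*√(-9 + 2)) + 2 = 8*(-3 - 12 - 6*I*√7) + 2 = 8*(-15 - 6*I*√7) + 2 = (-120 - 48*I*√7) + 2 = -118 - 48*I*√7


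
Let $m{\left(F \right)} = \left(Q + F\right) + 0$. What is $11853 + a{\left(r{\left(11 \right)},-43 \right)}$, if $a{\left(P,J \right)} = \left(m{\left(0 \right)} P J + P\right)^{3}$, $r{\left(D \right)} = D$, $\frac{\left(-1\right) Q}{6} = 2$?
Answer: $183928789556$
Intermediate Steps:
$Q = -12$ ($Q = \left(-6\right) 2 = -12$)
$m{\left(F \right)} = -12 + F$ ($m{\left(F \right)} = \left(-12 + F\right) + 0 = -12 + F$)
$a{\left(P,J \right)} = \left(P - 12 J P\right)^{3}$ ($a{\left(P,J \right)} = \left(\left(-12 + 0\right) P J + P\right)^{3} = \left(- 12 P J + P\right)^{3} = \left(- 12 J P + P\right)^{3} = \left(P - 12 J P\right)^{3}$)
$11853 + a{\left(r{\left(11 \right)},-43 \right)} = 11853 + 11^{3} \left(1 - -516\right)^{3} = 11853 + 1331 \left(1 + 516\right)^{3} = 11853 + 1331 \cdot 517^{3} = 11853 + 1331 \cdot 138188413 = 11853 + 183928777703 = 183928789556$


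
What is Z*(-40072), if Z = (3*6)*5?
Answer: -3606480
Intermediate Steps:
Z = 90 (Z = 18*5 = 90)
Z*(-40072) = 90*(-40072) = -3606480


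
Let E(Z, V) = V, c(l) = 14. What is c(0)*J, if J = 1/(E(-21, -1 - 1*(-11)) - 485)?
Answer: -14/475 ≈ -0.029474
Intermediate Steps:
J = -1/475 (J = 1/((-1 - 1*(-11)) - 485) = 1/((-1 + 11) - 485) = 1/(10 - 485) = 1/(-475) = -1/475 ≈ -0.0021053)
c(0)*J = 14*(-1/475) = -14/475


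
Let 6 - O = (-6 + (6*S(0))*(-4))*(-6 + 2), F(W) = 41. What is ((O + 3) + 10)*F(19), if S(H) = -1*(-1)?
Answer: -4141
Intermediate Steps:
S(H) = 1
O = -114 (O = 6 - (-6 + (6*1)*(-4))*(-6 + 2) = 6 - (-6 + 6*(-4))*(-4) = 6 - (-6 - 24)*(-4) = 6 - (-30)*(-4) = 6 - 1*120 = 6 - 120 = -114)
((O + 3) + 10)*F(19) = ((-114 + 3) + 10)*41 = (-111 + 10)*41 = -101*41 = -4141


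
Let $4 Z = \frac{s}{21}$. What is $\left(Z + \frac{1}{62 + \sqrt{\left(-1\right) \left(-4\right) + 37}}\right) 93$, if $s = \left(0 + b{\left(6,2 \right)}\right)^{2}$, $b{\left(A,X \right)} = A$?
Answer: $\frac{1101399}{26621} - \frac{93 \sqrt{41}}{3803} \approx 41.217$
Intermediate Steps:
$s = 36$ ($s = \left(0 + 6\right)^{2} = 6^{2} = 36$)
$Z = \frac{3}{7}$ ($Z = \frac{36 \cdot \frac{1}{21}}{4} = \frac{1}{4} \cdot \frac{12}{7} = \frac{3}{7} \approx 0.42857$)
$\left(Z + \frac{1}{62 + \sqrt{\left(-1\right) \left(-4\right) + 37}}\right) 93 = \left(\frac{3}{7} + \frac{1}{62 + \sqrt{\left(-1\right) \left(-4\right) + 37}}\right) 93 = \left(\frac{3}{7} + \frac{1}{62 + \sqrt{4 + 37}}\right) 93 = \left(\frac{3}{7} + \frac{1}{62 + \sqrt{41}}\right) 93 = \frac{279}{7} + \frac{93}{62 + \sqrt{41}}$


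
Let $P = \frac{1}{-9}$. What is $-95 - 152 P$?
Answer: $- \frac{703}{9} \approx -78.111$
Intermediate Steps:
$P = - \frac{1}{9} \approx -0.11111$
$-95 - 152 P = -95 - - \frac{152}{9} = -95 + \frac{152}{9} = - \frac{703}{9}$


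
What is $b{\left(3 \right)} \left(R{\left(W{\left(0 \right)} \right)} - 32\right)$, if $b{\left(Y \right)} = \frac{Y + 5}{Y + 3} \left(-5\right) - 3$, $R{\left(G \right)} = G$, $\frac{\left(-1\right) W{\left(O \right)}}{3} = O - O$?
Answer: $\frac{928}{3} \approx 309.33$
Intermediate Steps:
$W{\left(O \right)} = 0$ ($W{\left(O \right)} = - 3 \left(O - O\right) = \left(-3\right) 0 = 0$)
$b{\left(Y \right)} = -3 - \frac{5 \left(5 + Y\right)}{3 + Y}$ ($b{\left(Y \right)} = \frac{5 + Y}{3 + Y} \left(-5\right) - 3 = - \frac{5 \left(5 + Y\right)}{3 + Y} - 3 = -3 - \frac{5 \left(5 + Y\right)}{3 + Y}$)
$b{\left(3 \right)} \left(R{\left(W{\left(0 \right)} \right)} - 32\right) = \frac{2 \left(-17 - 12\right)}{3 + 3} \left(0 - 32\right) = \frac{2 \left(-17 - 12\right)}{6} \left(0 - 32\right) = 2 \cdot \frac{1}{6} \left(-29\right) \left(-32\right) = \left(- \frac{29}{3}\right) \left(-32\right) = \frac{928}{3}$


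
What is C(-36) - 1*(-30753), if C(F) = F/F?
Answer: 30754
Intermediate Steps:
C(F) = 1
C(-36) - 1*(-30753) = 1 - 1*(-30753) = 1 + 30753 = 30754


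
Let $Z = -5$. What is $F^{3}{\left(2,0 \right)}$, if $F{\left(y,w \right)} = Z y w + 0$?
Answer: $0$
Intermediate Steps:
$F{\left(y,w \right)} = - 5 w y$ ($F{\left(y,w \right)} = - 5 y w + 0 = - 5 w y + 0 = - 5 w y$)
$F^{3}{\left(2,0 \right)} = \left(\left(-5\right) 0 \cdot 2\right)^{3} = 0^{3} = 0$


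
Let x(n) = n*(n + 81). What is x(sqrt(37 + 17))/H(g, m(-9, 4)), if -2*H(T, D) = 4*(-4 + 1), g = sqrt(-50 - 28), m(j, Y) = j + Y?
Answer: 9 + 81*sqrt(6)/2 ≈ 108.20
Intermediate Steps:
m(j, Y) = Y + j
x(n) = n*(81 + n)
g = I*sqrt(78) (g = sqrt(-78) = I*sqrt(78) ≈ 8.8318*I)
H(T, D) = 6 (H(T, D) = -2*(-4 + 1) = -2*(-3) = -1/2*(-12) = 6)
x(sqrt(37 + 17))/H(g, m(-9, 4)) = (sqrt(37 + 17)*(81 + sqrt(37 + 17)))/6 = (sqrt(54)*(81 + sqrt(54)))*(1/6) = ((3*sqrt(6))*(81 + 3*sqrt(6)))*(1/6) = (3*sqrt(6)*(81 + 3*sqrt(6)))*(1/6) = sqrt(6)*(81 + 3*sqrt(6))/2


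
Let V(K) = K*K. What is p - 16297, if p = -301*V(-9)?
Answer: -40678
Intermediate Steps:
V(K) = K²
p = -24381 (p = -301*(-9)² = -301*81 = -24381)
p - 16297 = -24381 - 16297 = -40678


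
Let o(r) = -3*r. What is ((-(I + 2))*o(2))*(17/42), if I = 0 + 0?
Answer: 34/7 ≈ 4.8571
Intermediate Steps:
I = 0
((-(I + 2))*o(2))*(17/42) = ((-(0 + 2))*(-3*2))*(17/42) = (-1*2*(-6))*(17*(1/42)) = -2*(-6)*(17/42) = 12*(17/42) = 34/7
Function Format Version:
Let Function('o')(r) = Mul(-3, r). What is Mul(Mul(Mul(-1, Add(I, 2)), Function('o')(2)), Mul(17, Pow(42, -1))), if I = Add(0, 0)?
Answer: Rational(34, 7) ≈ 4.8571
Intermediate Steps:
I = 0
Mul(Mul(Mul(-1, Add(I, 2)), Function('o')(2)), Mul(17, Pow(42, -1))) = Mul(Mul(Mul(-1, Add(0, 2)), Mul(-3, 2)), Mul(17, Pow(42, -1))) = Mul(Mul(Mul(-1, 2), -6), Mul(17, Rational(1, 42))) = Mul(Mul(-2, -6), Rational(17, 42)) = Mul(12, Rational(17, 42)) = Rational(34, 7)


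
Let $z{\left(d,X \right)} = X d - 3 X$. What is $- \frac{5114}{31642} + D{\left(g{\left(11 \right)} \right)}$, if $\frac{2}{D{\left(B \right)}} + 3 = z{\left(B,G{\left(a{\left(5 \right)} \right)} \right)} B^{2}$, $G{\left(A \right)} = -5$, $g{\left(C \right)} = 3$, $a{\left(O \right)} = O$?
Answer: $- \frac{39313}{47463} \approx -0.82829$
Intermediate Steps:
$z{\left(d,X \right)} = - 3 X + X d$
$D{\left(B \right)} = \frac{2}{-3 + B^{2} \left(15 - 5 B\right)}$ ($D{\left(B \right)} = \frac{2}{-3 + - 5 \left(-3 + B\right) B^{2}} = \frac{2}{-3 + \left(15 - 5 B\right) B^{2}} = \frac{2}{-3 + B^{2} \left(15 - 5 B\right)}$)
$- \frac{5114}{31642} + D{\left(g{\left(11 \right)} \right)} = - \frac{5114}{31642} + \frac{2}{-3 + 5 \cdot 3^{2} \left(3 - 3\right)} = \left(-5114\right) \frac{1}{31642} + \frac{2}{-3 + 5 \cdot 9 \left(3 - 3\right)} = - \frac{2557}{15821} + \frac{2}{-3 + 5 \cdot 9 \cdot 0} = - \frac{2557}{15821} + \frac{2}{-3 + 0} = - \frac{2557}{15821} + \frac{2}{-3} = - \frac{2557}{15821} + 2 \left(- \frac{1}{3}\right) = - \frac{2557}{15821} - \frac{2}{3} = - \frac{39313}{47463}$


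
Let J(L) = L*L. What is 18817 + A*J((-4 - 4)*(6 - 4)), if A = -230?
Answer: -40063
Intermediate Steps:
J(L) = L²
18817 + A*J((-4 - 4)*(6 - 4)) = 18817 - 230*(-4 - 4)²*(6 - 4)² = 18817 - 230*(-8*2)² = 18817 - 230*(-16)² = 18817 - 230*256 = 18817 - 58880 = -40063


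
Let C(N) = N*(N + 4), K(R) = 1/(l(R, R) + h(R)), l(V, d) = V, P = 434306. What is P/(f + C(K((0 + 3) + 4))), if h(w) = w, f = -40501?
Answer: -85123976/7938139 ≈ -10.723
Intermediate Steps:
K(R) = 1/(2*R) (K(R) = 1/(R + R) = 1/(2*R))
C(N) = N*(4 + N)
P/(f + C(K((0 + 3) + 4))) = 434306/(-40501 + (1/(2*((0 + 3) + 4)))*(4 + 1/(2*((0 + 3) + 4)))) = 434306/(-40501 + (1/(2*(3 + 4)))*(4 + 1/(2*(3 + 4)))) = 434306/(-40501 + ((½)/7)*(4 + (½)/7)) = 434306/(-40501 + ((½)*(⅐))*(4 + (½)*(⅐))) = 434306/(-40501 + (4 + 1/14)/14) = 434306/(-40501 + (1/14)*(57/14)) = 434306/(-40501 + 57/196) = 434306/(-7938139/196) = 434306*(-196/7938139) = -85123976/7938139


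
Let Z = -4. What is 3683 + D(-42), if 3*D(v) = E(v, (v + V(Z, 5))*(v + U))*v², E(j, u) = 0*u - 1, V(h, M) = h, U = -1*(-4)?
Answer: 3095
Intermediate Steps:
U = 4
E(j, u) = -1 (E(j, u) = 0 - 1 = -1)
D(v) = -v²/3 (D(v) = (-v²)/3 = -v²/3)
3683 + D(-42) = 3683 - ⅓*(-42)² = 3683 - ⅓*1764 = 3683 - 588 = 3095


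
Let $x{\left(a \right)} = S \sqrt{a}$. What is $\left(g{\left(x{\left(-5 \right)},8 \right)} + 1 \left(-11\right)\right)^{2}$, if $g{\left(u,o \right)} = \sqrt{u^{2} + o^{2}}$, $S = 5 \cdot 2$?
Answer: $\left(11 - 2 i \sqrt{109}\right)^{2} \approx -315.0 - 459.37 i$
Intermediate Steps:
$S = 10$
$x{\left(a \right)} = 10 \sqrt{a}$
$g{\left(u,o \right)} = \sqrt{o^{2} + u^{2}}$
$\left(g{\left(x{\left(-5 \right)},8 \right)} + 1 \left(-11\right)\right)^{2} = \left(\sqrt{8^{2} + \left(10 \sqrt{-5}\right)^{2}} + 1 \left(-11\right)\right)^{2} = \left(\sqrt{64 + \left(10 i \sqrt{5}\right)^{2}} - 11\right)^{2} = \left(\sqrt{64 - 500} - 11\right)^{2} = \left(\sqrt{-436} - 11\right)^{2} = \left(2 i \sqrt{109} - 11\right)^{2} = \left(-11 + 2 i \sqrt{109}\right)^{2}$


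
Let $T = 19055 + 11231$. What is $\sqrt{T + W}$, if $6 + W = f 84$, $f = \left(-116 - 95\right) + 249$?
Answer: $8 \sqrt{523} \approx 182.95$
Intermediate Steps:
$f = 38$ ($f = \left(-116 - 95\right) + 249 = -211 + 249 = 38$)
$T = 30286$
$W = 3186$ ($W = -6 + 38 \cdot 84 = -6 + 3192 = 3186$)
$\sqrt{T + W} = \sqrt{30286 + 3186} = \sqrt{33472} = 8 \sqrt{523}$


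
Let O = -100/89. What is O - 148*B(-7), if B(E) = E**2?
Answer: -645528/89 ≈ -7253.1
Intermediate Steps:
O = -100/89 (O = -100*1/89 = -100/89 ≈ -1.1236)
O - 148*B(-7) = -100/89 - 148*(-7)**2 = -100/89 - 148*49 = -100/89 - 7252 = -645528/89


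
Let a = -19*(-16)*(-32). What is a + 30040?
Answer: 20312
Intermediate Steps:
a = -9728 (a = 304*(-32) = -9728)
a + 30040 = -9728 + 30040 = 20312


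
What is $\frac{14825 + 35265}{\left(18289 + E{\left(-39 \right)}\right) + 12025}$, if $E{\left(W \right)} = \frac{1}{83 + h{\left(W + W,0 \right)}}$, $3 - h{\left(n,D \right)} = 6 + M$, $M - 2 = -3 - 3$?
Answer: $\frac{4207560}{2546377} \approx 1.6524$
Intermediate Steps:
$M = -4$ ($M = 2 - 6 = -4$)
$h{\left(n,D \right)} = 1$ ($h{\left(n,D \right)} = 3 - \left(6 - 4\right) = 3 - 2 = 1$)
$E{\left(W \right)} = \frac{1}{84}$ ($E{\left(W \right)} = \frac{1}{83 + 1} = \frac{1}{84}$)
$\frac{14825 + 35265}{\left(18289 + E{\left(-39 \right)}\right) + 12025} = \frac{14825 + 35265}{\left(18289 + \frac{1}{84}\right) + 12025} = \frac{50090}{\frac{1536277}{84} + 12025} = \frac{50090}{\frac{2546377}{84}} = 50090 \cdot \frac{84}{2546377} = \frac{4207560}{2546377}$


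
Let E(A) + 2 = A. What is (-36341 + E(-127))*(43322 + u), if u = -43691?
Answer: 13457430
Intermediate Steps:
E(A) = -2 + A
(-36341 + E(-127))*(43322 + u) = (-36341 + (-2 - 127))*(43322 - 43691) = (-36341 - 129)*(-369) = -36470*(-369) = 13457430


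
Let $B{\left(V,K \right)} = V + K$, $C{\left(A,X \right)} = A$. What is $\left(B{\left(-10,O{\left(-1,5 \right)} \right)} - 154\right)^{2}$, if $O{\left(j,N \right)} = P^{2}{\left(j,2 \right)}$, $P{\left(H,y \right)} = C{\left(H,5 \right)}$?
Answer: $26569$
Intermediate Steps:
$P{\left(H,y \right)} = H$
$O{\left(j,N \right)} = j^{2}$
$B{\left(V,K \right)} = K + V$
$\left(B{\left(-10,O{\left(-1,5 \right)} \right)} - 154\right)^{2} = \left(\left(\left(-1\right)^{2} - 10\right) - 154\right)^{2} = \left(\left(1 - 10\right) - 154\right)^{2} = \left(-9 - 154\right)^{2} = \left(-163\right)^{2} = 26569$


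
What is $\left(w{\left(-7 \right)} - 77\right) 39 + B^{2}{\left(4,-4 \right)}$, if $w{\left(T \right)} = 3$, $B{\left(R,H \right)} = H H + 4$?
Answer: $-2486$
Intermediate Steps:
$B{\left(R,H \right)} = 4 + H^{2}$ ($B{\left(R,H \right)} = H^{2} + 4 = 4 + H^{2}$)
$\left(w{\left(-7 \right)} - 77\right) 39 + B^{2}{\left(4,-4 \right)} = \left(3 - 77\right) 39 + \left(4 + \left(-4\right)^{2}\right)^{2} = \left(-74\right) 39 + \left(4 + 16\right)^{2} = -2886 + 20^{2} = -2886 + 400 = -2486$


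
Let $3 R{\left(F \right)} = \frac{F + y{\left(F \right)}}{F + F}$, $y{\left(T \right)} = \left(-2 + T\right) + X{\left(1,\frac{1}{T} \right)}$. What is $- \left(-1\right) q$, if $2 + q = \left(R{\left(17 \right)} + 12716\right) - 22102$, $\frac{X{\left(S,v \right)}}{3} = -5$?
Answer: $- \frac{56327}{6} \approx -9387.8$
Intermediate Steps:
$X{\left(S,v \right)} = -15$ ($X{\left(S,v \right)} = 3 \left(-5\right) = -15$)
$y{\left(T \right)} = -17 + T$ ($y{\left(T \right)} = \left(-2 + T\right) - 15 = -17 + T$)
$R{\left(F \right)} = \frac{-17 + 2 F}{6 F}$ ($R{\left(F \right)} = \frac{\left(F + \left(-17 + F\right)\right) \frac{1}{F + F}}{3} = \frac{\left(-17 + 2 F\right) \frac{1}{2 F}}{3} = \frac{\frac{1}{2} \frac{1}{F} \left(-17 + 2 F\right)}{3} = \frac{-17 + 2 F}{6 F}$)
$q = - \frac{56327}{6}$ ($q = -2 - \left(9386 - \frac{-17 + 2 \cdot 17}{6 \cdot 17}\right) = -2 - \left(9386 - \frac{-17 + 34}{102}\right) = -2 - \left(9386 - \frac{1}{6}\right) = -2 + \left(\left(\frac{1}{6} + 12716\right) - 22102\right) = -2 + \left(\frac{76297}{6} - 22102\right) = -2 - \frac{56315}{6} = - \frac{56327}{6} \approx -9387.8$)
$- \left(-1\right) q = - \frac{\left(-1\right) \left(-56327\right)}{6} = \left(-1\right) \frac{56327}{6} = - \frac{56327}{6}$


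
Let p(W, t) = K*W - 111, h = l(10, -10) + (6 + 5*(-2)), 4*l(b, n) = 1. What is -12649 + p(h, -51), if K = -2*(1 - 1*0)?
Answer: -25505/2 ≈ -12753.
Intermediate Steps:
l(b, n) = ¼ (l(b, n) = (¼)*1 = ¼)
K = -2 (K = -2*(1 + 0) = -2*1 = -2)
h = -15/4 (h = ¼ + (6 + 5*(-2)) = ¼ + (6 - 10) = ¼ - 4 = -15/4 ≈ -3.7500)
p(W, t) = -111 - 2*W (p(W, t) = -2*W - 111 = -111 - 2*W)
-12649 + p(h, -51) = -12649 + (-111 - 2*(-15/4)) = -12649 + (-111 + 15/2) = -12649 - 207/2 = -25505/2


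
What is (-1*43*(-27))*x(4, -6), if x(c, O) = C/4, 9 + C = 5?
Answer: -1161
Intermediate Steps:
C = -4 (C = -9 + 5 = -4)
x(c, O) = -1 (x(c, O) = -4/4 = -4*1/4 = -1)
(-1*43*(-27))*x(4, -6) = (-1*43*(-27))*(-1) = -43*(-27)*(-1) = 1161*(-1) = -1161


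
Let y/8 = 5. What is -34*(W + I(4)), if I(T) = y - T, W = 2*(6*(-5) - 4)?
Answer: 1088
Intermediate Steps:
y = 40 (y = 8*5 = 40)
W = -68 (W = 2*(-30 - 4) = 2*(-34) = -68)
I(T) = 40 - T
-34*(W + I(4)) = -34*(-68 + (40 - 1*4)) = -34*(-68 + (40 - 4)) = -34*(-68 + 36) = -34*(-32) = 1088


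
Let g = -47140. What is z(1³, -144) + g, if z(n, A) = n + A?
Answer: -47283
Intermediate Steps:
z(n, A) = A + n
z(1³, -144) + g = (-144 + 1³) - 47140 = (-144 + 1) - 47140 = -143 - 47140 = -47283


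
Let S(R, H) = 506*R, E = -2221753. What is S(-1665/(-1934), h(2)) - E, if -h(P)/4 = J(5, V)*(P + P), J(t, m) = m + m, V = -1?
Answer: 2148856396/967 ≈ 2.2222e+6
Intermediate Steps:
J(t, m) = 2*m
h(P) = 16*P (h(P) = -4*2*(-1)*(P + P) = -(-8)*2*P = -(-16)*P = 16*P)
S(-1665/(-1934), h(2)) - E = 506*(-1665/(-1934)) - 1*(-2221753) = 506*(-1665*(-1/1934)) + 2221753 = 506*(1665/1934) + 2221753 = 421245/967 + 2221753 = 2148856396/967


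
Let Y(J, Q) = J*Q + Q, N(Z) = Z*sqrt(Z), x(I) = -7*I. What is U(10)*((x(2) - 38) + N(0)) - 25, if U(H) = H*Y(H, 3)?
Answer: -17185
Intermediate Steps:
N(Z) = Z**(3/2)
Y(J, Q) = Q + J*Q
U(H) = H*(3 + 3*H) (U(H) = H*(3*(1 + H)) = H*(3 + 3*H))
U(10)*((x(2) - 38) + N(0)) - 25 = (3*10*(1 + 10))*((-7*2 - 38) + 0**(3/2)) - 25 = (3*10*11)*((-14 - 38) + 0) - 25 = 330*(-52 + 0) - 25 = 330*(-52) - 25 = -17160 - 25 = -17185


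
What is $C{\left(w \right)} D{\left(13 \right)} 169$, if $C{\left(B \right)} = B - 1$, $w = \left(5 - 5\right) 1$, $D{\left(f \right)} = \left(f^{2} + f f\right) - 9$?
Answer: $-55601$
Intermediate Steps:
$D{\left(f \right)} = -9 + 2 f^{2}$ ($D{\left(f \right)} = \left(f^{2} + f^{2}\right) - 9 = 2 f^{2} - 9 = -9 + 2 f^{2}$)
$w = 0$ ($w = 0 \cdot 1 = 0$)
$C{\left(B \right)} = -1 + B$
$C{\left(w \right)} D{\left(13 \right)} 169 = \left(-1 + 0\right) \left(-9 + 2 \cdot 13^{2}\right) 169 = - (-9 + 2 \cdot 169) 169 = - (-9 + 338) 169 = \left(-1\right) 329 \cdot 169 = \left(-329\right) 169 = -55601$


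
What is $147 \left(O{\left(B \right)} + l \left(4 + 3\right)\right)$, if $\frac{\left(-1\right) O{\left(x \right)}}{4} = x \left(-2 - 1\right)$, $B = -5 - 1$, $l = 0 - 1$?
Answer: $-11613$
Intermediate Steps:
$l = -1$ ($l = 0 - 1 = -1$)
$B = -6$ ($B = -5 - 1 = -6$)
$O{\left(x \right)} = 12 x$ ($O{\left(x \right)} = - 4 x \left(-2 - 1\right) = - 4 x \left(-3\right) = - 4 \left(- 3 x\right) = 12 x$)
$147 \left(O{\left(B \right)} + l \left(4 + 3\right)\right) = 147 \left(12 \left(-6\right) - \left(4 + 3\right)\right) = 147 \left(-72 - 7\right) = 147 \left(-79\right) = -11613$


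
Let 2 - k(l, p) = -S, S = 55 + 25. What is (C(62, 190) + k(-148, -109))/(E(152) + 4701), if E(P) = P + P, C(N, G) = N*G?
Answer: 11862/5005 ≈ 2.3700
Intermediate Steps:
C(N, G) = G*N
E(P) = 2*P
S = 80
k(l, p) = 82 (k(l, p) = 2 - (-1)*80 = 2 - 1*(-80) = 2 + 80 = 82)
(C(62, 190) + k(-148, -109))/(E(152) + 4701) = (190*62 + 82)/(2*152 + 4701) = (11780 + 82)/(304 + 4701) = 11862/5005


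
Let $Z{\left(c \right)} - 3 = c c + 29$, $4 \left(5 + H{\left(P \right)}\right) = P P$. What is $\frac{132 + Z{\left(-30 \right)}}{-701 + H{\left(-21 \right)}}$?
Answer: $- \frac{4256}{2383} \approx -1.786$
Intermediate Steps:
$H{\left(P \right)} = -5 + \frac{P^{2}}{4}$ ($H{\left(P \right)} = -5 + \frac{P P}{4} = -5 + \frac{P^{2}}{4}$)
$Z{\left(c \right)} = 32 + c^{2}$ ($Z{\left(c \right)} = 3 + \left(c c + 29\right) = 3 + \left(c^{2} + 29\right) = 3 + \left(29 + c^{2}\right) = 32 + c^{2}$)
$\frac{132 + Z{\left(-30 \right)}}{-701 + H{\left(-21 \right)}} = \frac{132 + \left(32 + \left(-30\right)^{2}\right)}{-701 - \left(5 - \frac{\left(-21\right)^{2}}{4}\right)} = \frac{132 + \left(32 + 900\right)}{-701 + \left(-5 + \frac{1}{4} \cdot 441\right)} = \frac{132 + 932}{-701 + \left(-5 + \frac{441}{4}\right)} = \frac{1064}{-701 + \frac{421}{4}} = \frac{1064}{- \frac{2383}{4}} = 1064 \left(- \frac{4}{2383}\right) = - \frac{4256}{2383}$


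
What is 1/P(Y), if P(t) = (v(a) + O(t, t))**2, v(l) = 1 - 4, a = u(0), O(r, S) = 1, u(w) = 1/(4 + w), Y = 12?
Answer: 1/4 ≈ 0.25000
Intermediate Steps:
a = 1/4 (a = 1/(4 + 0) = 1/4 ≈ 0.25000)
v(l) = -3
P(t) = 4 (P(t) = (-3 + 1)**2 = (-2)**2 = 4)
1/P(Y) = 1/4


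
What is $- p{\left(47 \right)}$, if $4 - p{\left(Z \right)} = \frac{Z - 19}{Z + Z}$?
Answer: $- \frac{174}{47} \approx -3.7021$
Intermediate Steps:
$p{\left(Z \right)} = 4 - \frac{-19 + Z}{2 Z}$ ($p{\left(Z \right)} = 4 - \frac{Z - 19}{Z + Z} = 4 - \frac{-19 + Z}{2 Z}$)
$- p{\left(47 \right)} = - \frac{19 + 7 \cdot 47}{2 \cdot 47} = - \frac{19 + 329}{2 \cdot 47} = - \frac{348}{2 \cdot 47} = \left(-1\right) \frac{174}{47} = - \frac{174}{47}$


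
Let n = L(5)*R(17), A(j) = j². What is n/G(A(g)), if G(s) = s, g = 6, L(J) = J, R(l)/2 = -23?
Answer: -115/18 ≈ -6.3889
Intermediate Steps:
R(l) = -46 (R(l) = 2*(-23) = -46)
n = -230 (n = 5*(-46) = -230)
n/G(A(g)) = -230/(6²) = -230/36 = -230*1/36 = -115/18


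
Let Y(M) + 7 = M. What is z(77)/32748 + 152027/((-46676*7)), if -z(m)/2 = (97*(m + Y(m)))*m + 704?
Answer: -180726210851/2674954884 ≈ -67.562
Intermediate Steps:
Y(M) = -7 + M
z(m) = -1408 - 2*m*(-679 + 194*m) (z(m) = -2*((97*(m + (-7 + m)))*m + 704) = -2*((97*(-7 + 2*m))*m + 704) = -2*((-679 + 194*m)*m + 704) = -2*(m*(-679 + 194*m) + 704) = -2*(704 + m*(-679 + 194*m)) = -1408 - 2*m*(-679 + 194*m))
z(77)/32748 + 152027/((-46676*7)) = (-1408 - 388*77² + 1358*77)/32748 + 152027/((-46676*7)) = (-1408 - 388*5929 + 104566)*(1/32748) + 152027/(-326732) = (-1408 - 2300452 + 104566)*(1/32748) + 152027*(-1/326732) = -2197294*1/32748 - 152027/326732 = -1098647/16374 - 152027/326732 = -180726210851/2674954884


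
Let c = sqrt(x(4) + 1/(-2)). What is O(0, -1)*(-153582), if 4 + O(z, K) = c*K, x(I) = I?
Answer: 614328 + 76791*sqrt(14) ≈ 9.0165e+5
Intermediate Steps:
c = sqrt(14)/2 (c = sqrt(4 + 1/(-2)) = sqrt(4 - 1/2) = sqrt(7/2) = sqrt(14)/2 ≈ 1.8708)
O(z, K) = -4 + K*sqrt(14)/2 (O(z, K) = -4 + (sqrt(14)/2)*K = -4 + K*sqrt(14)/2)
O(0, -1)*(-153582) = (-4 + (1/2)*(-1)*sqrt(14))*(-153582) = (-4 - sqrt(14)/2)*(-153582) = 614328 + 76791*sqrt(14)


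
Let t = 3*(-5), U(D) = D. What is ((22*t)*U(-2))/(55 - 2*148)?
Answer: -660/241 ≈ -2.7386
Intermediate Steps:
t = -15
((22*t)*U(-2))/(55 - 2*148) = ((22*(-15))*(-2))/(55 - 2*148) = (-330*(-2))/(55 - 296) = 660/(-241) = 660*(-1/241) = -660/241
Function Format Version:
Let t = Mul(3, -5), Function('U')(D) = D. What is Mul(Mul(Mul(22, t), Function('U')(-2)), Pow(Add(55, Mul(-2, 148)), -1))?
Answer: Rational(-660, 241) ≈ -2.7386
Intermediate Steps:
t = -15
Mul(Mul(Mul(22, t), Function('U')(-2)), Pow(Add(55, Mul(-2, 148)), -1)) = Mul(Mul(Mul(22, -15), -2), Pow(Add(55, Mul(-2, 148)), -1)) = Mul(Mul(-330, -2), Pow(Add(55, -296), -1)) = Mul(660, Pow(-241, -1)) = Mul(660, Rational(-1, 241)) = Rational(-660, 241)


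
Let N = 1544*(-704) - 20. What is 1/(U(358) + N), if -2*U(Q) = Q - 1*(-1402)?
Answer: -1/1087876 ≈ -9.1922e-7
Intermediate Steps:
U(Q) = -701 - Q/2 (U(Q) = -(Q - 1*(-1402))/2 = -(Q + 1402)/2 = -(1402 + Q)/2 = -701 - Q/2)
N = -1086996 (N = -1086976 - 20 = -1086996)
1/(U(358) + N) = 1/((-701 - ½*358) - 1086996) = 1/((-701 - 179) - 1086996) = 1/(-880 - 1086996) = 1/(-1087876) = -1/1087876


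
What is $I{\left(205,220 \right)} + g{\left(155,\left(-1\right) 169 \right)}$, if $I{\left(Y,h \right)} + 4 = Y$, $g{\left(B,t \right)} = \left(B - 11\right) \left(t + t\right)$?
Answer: $-48471$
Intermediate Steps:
$g{\left(B,t \right)} = 2 t \left(-11 + B\right)$ ($g{\left(B,t \right)} = \left(-11 + B\right) 2 t = 2 t \left(-11 + B\right)$)
$I{\left(Y,h \right)} = -4 + Y$
$I{\left(205,220 \right)} + g{\left(155,\left(-1\right) 169 \right)} = \left(-4 + 205\right) + 2 \left(\left(-1\right) 169\right) \left(-11 + 155\right) = 201 + 2 \left(-169\right) 144 = 201 - 48672 = -48471$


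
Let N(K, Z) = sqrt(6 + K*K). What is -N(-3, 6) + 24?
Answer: 24 - sqrt(15) ≈ 20.127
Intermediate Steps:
N(K, Z) = sqrt(6 + K**2)
-N(-3, 6) + 24 = -sqrt(6 + (-3)**2) + 24 = -sqrt(6 + 9) + 24 = -sqrt(15) + 24 = 24 - sqrt(15)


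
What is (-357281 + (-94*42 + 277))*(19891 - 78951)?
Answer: 21317825120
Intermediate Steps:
(-357281 + (-94*42 + 277))*(19891 - 78951) = (-357281 + (-3948 + 277))*(-59060) = (-357281 - 3671)*(-59060) = -360952*(-59060) = 21317825120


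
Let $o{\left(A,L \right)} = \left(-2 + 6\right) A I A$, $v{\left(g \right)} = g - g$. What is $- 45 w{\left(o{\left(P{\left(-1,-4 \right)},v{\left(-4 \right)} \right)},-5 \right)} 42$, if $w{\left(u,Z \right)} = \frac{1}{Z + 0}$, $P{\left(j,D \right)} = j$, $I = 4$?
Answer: $378$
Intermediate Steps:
$v{\left(g \right)} = 0$
$o{\left(A,L \right)} = 16 A^{2}$ ($o{\left(A,L \right)} = \left(-2 + 6\right) A 4 A = 4 \cdot 4 A A = 4 \cdot 4 A^{2} = 16 A^{2}$)
$w{\left(u,Z \right)} = \frac{1}{Z}$
$- 45 w{\left(o{\left(P{\left(-1,-4 \right)},v{\left(-4 \right)} \right)},-5 \right)} 42 = - \frac{45}{-5} \cdot 42 = \left(-45\right) \left(- \frac{1}{5}\right) 42 = 9 \cdot 42 = 378$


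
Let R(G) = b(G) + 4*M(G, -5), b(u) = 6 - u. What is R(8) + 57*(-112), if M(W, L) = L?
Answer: -6406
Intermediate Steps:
R(G) = -14 - G (R(G) = (6 - G) + 4*(-5) = (6 - G) - 20 = -14 - G)
R(8) + 57*(-112) = (-14 - 1*8) + 57*(-112) = (-14 - 8) - 6384 = -22 - 6384 = -6406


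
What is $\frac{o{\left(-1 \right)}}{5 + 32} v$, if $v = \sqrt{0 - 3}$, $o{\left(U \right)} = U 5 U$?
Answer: $\frac{5 i \sqrt{3}}{37} \approx 0.23406 i$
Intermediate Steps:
$o{\left(U \right)} = 5 U^{2}$ ($o{\left(U \right)} = 5 U U = 5 U^{2}$)
$v = i \sqrt{3}$ ($v = \sqrt{-3} = i \sqrt{3} \approx 1.732 i$)
$\frac{o{\left(-1 \right)}}{5 + 32} v = \frac{5 \left(-1\right)^{2}}{5 + 32} i \sqrt{3} = \frac{5 \cdot 1}{37} i \sqrt{3} = \frac{1}{37} \cdot 5 i \sqrt{3} = \frac{5 i \sqrt{3}}{37}$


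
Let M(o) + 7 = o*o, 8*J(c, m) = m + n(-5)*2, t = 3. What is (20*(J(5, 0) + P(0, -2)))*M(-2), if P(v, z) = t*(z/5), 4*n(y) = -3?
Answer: 333/4 ≈ 83.250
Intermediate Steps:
n(y) = -¾ (n(y) = (¼)*(-3) = -¾)
J(c, m) = -3/16 + m/8 (J(c, m) = (m - ¾*2)/8 = (m - 3/2)/8 = (-3/2 + m)/8 = -3/16 + m/8)
M(o) = -7 + o² (M(o) = -7 + o*o = -7 + o²)
P(v, z) = 3*z/5 (P(v, z) = 3*(z/5) = 3*z/5)
(20*(J(5, 0) + P(0, -2)))*M(-2) = (20*((-3/16 + (⅛)*0) + (⅗)*(-2)))*(-7 + (-2)²) = (20*((-3/16 + 0) - 6/5))*(-7 + 4) = (20*(-3/16 - 6/5))*(-3) = (20*(-111/80))*(-3) = -111/4*(-3) = 333/4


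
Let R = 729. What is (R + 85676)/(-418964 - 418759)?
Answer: -86405/837723 ≈ -0.10314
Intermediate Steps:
(R + 85676)/(-418964 - 418759) = (729 + 85676)/(-418964 - 418759) = 86405/(-837723) = 86405*(-1/837723) = -86405/837723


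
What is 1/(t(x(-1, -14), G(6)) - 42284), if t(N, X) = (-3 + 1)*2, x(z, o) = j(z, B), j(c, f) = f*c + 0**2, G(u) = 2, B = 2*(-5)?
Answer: -1/42288 ≈ -2.3647e-5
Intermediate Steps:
B = -10
j(c, f) = c*f (j(c, f) = c*f + 0 = c*f)
x(z, o) = -10*z (x(z, o) = z*(-10) = -10*z)
t(N, X) = -4 (t(N, X) = -2*2 = -4)
1/(t(x(-1, -14), G(6)) - 42284) = 1/(-4 - 42284) = 1/(-42288) = -1/42288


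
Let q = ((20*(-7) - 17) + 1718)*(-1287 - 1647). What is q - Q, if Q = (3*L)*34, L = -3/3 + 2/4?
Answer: -4579923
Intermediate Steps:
L = -1/2 (L = -3*1/3 + 2*(1/4) = -1 + 1/2 = -1/2 ≈ -0.50000)
q = -4579974 (q = ((-140 - 17) + 1718)*(-2934) = (-157 + 1718)*(-2934) = 1561*(-2934) = -4579974)
Q = -51 (Q = (3*(-1/2))*34 = -3/2*34 = -51)
q - Q = -4579974 - 1*(-51) = -4579974 + 51 = -4579923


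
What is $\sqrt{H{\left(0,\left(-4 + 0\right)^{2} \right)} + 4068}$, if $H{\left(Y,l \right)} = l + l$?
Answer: $10 \sqrt{41} \approx 64.031$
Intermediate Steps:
$H{\left(Y,l \right)} = 2 l$
$\sqrt{H{\left(0,\left(-4 + 0\right)^{2} \right)} + 4068} = \sqrt{2 \left(-4 + 0\right)^{2} + 4068} = \sqrt{2 \left(-4\right)^{2} + 4068} = \sqrt{2 \cdot 16 + 4068} = \sqrt{32 + 4068} = \sqrt{4100} = 10 \sqrt{41}$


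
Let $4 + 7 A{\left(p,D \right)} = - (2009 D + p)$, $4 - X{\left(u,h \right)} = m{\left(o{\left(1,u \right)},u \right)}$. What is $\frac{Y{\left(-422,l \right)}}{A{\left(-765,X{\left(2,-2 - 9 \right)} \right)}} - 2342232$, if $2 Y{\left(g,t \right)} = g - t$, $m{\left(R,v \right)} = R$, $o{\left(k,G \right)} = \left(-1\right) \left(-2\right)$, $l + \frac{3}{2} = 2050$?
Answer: $- \frac{30514563909}{13028} \approx -2.3422 \cdot 10^{6}$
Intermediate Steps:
$l = \frac{4097}{2}$ ($l = - \frac{3}{2} + 2050 = \frac{4097}{2} \approx 2048.5$)
$o{\left(k,G \right)} = 2$
$X{\left(u,h \right)} = 2$ ($X{\left(u,h \right)} = 4 - 2 = 2$)
$A{\left(p,D \right)} = - \frac{4}{7} - 287 D - \frac{p}{7}$ ($A{\left(p,D \right)} = - \frac{4}{7} + \frac{\left(-1\right) \left(2009 D + p\right)}{7} = - \frac{4}{7} + \frac{\left(-1\right) \left(p + 2009 D\right)}{7} = - \frac{4}{7} + \frac{- p - 2009 D}{7} = - \frac{4}{7} - \left(287 D + \frac{p}{7}\right) = - \frac{4}{7} - 287 D - \frac{p}{7}$)
$Y{\left(g,t \right)} = \frac{g}{2} - \frac{t}{2}$ ($Y{\left(g,t \right)} = \frac{g - t}{2} = \frac{g}{2} - \frac{t}{2}$)
$\frac{Y{\left(-422,l \right)}}{A{\left(-765,X{\left(2,-2 - 9 \right)} \right)}} - 2342232 = \frac{\frac{1}{2} \left(-422\right) - \frac{4097}{4}}{- \frac{4}{7} - 574 - - \frac{765}{7}} - 2342232 = \frac{-211 - \frac{4097}{4}}{- \frac{4}{7} - 574 + \frac{765}{7}} - 2342232 = - \frac{4941}{4 \left(- \frac{3257}{7}\right)} - 2342232 = \left(- \frac{4941}{4}\right) \left(- \frac{7}{3257}\right) - 2342232 = \frac{34587}{13028} - 2342232 = - \frac{30514563909}{13028}$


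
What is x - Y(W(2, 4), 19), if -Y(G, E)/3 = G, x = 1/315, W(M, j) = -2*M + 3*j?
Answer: 7561/315 ≈ 24.003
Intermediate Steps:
x = 1/315 ≈ 0.0031746
Y(G, E) = -3*G
x - Y(W(2, 4), 19) = 1/315 - (-3)*(-2*2 + 3*4) = 1/315 - (-3)*(-4 + 12) = 1/315 - (-3)*8 = 1/315 - 1*(-24) = 1/315 + 24 = 7561/315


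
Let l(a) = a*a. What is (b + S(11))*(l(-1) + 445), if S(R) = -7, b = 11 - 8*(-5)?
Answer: 19624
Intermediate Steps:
b = 51 (b = 11 + 40 = 51)
l(a) = a²
(b + S(11))*(l(-1) + 445) = (51 - 7)*((-1)² + 445) = 44*(1 + 445) = 44*446 = 19624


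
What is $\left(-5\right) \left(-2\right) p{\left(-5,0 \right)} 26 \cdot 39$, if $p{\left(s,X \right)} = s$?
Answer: $-50700$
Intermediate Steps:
$\left(-5\right) \left(-2\right) p{\left(-5,0 \right)} 26 \cdot 39 = \left(-5\right) \left(-2\right) \left(-5\right) 26 \cdot 39 = 10 \left(-5\right) 26 \cdot 39 = \left(-50\right) 26 \cdot 39 = \left(-1300\right) 39 = -50700$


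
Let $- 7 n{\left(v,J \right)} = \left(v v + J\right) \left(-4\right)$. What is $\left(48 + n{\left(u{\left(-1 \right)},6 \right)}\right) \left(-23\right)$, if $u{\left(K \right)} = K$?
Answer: $-1196$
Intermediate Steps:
$n{\left(v,J \right)} = \frac{4 J}{7} + \frac{4 v^{2}}{7}$ ($n{\left(v,J \right)} = - \frac{\left(v v + J\right) \left(-4\right)}{7} = - \frac{\left(v^{2} + J\right) \left(-4\right)}{7} = - \frac{\left(J + v^{2}\right) \left(-4\right)}{7} = - \frac{- 4 J - 4 v^{2}}{7} = \frac{4 J}{7} + \frac{4 v^{2}}{7}$)
$\left(48 + n{\left(u{\left(-1 \right)},6 \right)}\right) \left(-23\right) = \left(48 + \left(\frac{4}{7} \cdot 6 + \frac{4 \left(-1\right)^{2}}{7}\right)\right) \left(-23\right) = \left(48 + \left(\frac{24}{7} + \frac{4}{7} \cdot 1\right)\right) \left(-23\right) = \left(48 + \left(\frac{24}{7} + \frac{4}{7}\right)\right) \left(-23\right) = \left(48 + 4\right) \left(-23\right) = 52 \left(-23\right) = -1196$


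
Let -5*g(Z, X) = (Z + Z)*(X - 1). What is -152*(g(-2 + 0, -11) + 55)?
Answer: -34504/5 ≈ -6900.8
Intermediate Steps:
g(Z, X) = -2*Z*(-1 + X)/5 (g(Z, X) = -(Z + Z)*(X - 1)/5 = -2*Z*(-1 + X)/5)
-152*(g(-2 + 0, -11) + 55) = -152*(2*(-2 + 0)*(1 - 1*(-11))/5 + 55) = -152*((2/5)*(-2)*(1 + 11) + 55) = -152*((2/5)*(-2)*12 + 55) = -152*(-48/5 + 55) = -152*227/5 = -34504/5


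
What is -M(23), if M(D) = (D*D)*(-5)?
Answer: 2645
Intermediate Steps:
M(D) = -5*D**2 (M(D) = D**2*(-5) = -5*D**2)
-M(23) = -(-5)*23**2 = -(-5)*529 = -1*(-2645) = 2645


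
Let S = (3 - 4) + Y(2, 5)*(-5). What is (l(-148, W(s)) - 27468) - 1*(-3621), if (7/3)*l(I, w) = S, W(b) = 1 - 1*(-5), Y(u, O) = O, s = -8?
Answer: -167007/7 ≈ -23858.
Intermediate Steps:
S = -26 (S = (3 - 4) + 5*(-5) = -1 - 25 = -26)
W(b) = 6 (W(b) = 1 + 5 = 6)
l(I, w) = -78/7 (l(I, w) = (3/7)*(-26) = -78/7)
(l(-148, W(s)) - 27468) - 1*(-3621) = (-78/7 - 27468) - 1*(-3621) = -192354/7 + 3621 = -167007/7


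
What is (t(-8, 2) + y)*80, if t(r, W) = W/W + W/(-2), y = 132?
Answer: 10560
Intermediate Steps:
t(r, W) = 1 - W/2 (t(r, W) = 1 + W*(-1/2) = 1 - W/2)
(t(-8, 2) + y)*80 = ((1 - 1/2*2) + 132)*80 = ((1 - 1) + 132)*80 = (0 + 132)*80 = 132*80 = 10560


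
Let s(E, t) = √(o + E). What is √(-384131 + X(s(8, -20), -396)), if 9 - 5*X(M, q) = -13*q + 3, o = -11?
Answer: I*√9628985/5 ≈ 620.61*I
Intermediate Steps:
s(E, t) = √(-11 + E)
X(M, q) = 6/5 + 13*q/5 (X(M, q) = 9/5 - (-13*q + 3)/5 = 9/5 - (3 - 13*q)/5 = 9/5 + (-⅗ + 13*q/5) = 6/5 + 13*q/5)
√(-384131 + X(s(8, -20), -396)) = √(-384131 + (6/5 + (13/5)*(-396))) = √(-384131 + (6/5 - 5148/5)) = √(-384131 - 5142/5) = √(-1925797/5) = I*√9628985/5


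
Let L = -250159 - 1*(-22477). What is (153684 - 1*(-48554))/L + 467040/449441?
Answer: 7721276161/51164812881 ≈ 0.15091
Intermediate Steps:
L = -227682 (L = -250159 + 22477 = -227682)
(153684 - 1*(-48554))/L + 467040/449441 = (153684 - 1*(-48554))/(-227682) + 467040/449441 = (153684 + 48554)*(-1/227682) + 467040*(1/449441) = 202238*(-1/227682) + 467040/449441 = -101119/113841 + 467040/449441 = 7721276161/51164812881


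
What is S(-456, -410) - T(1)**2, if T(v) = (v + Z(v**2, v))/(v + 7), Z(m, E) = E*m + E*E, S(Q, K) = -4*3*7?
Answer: -5385/64 ≈ -84.141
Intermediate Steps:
S(Q, K) = -84 (S(Q, K) = -12*7 = -84)
Z(m, E) = E**2 + E*m (Z(m, E) = E*m + E**2 = E**2 + E*m)
T(v) = (v + v*(v + v**2))/(7 + v) (T(v) = (v + v*(v + v**2))/(v + 7) = (v + v*(v + v**2))/(7 + v))
S(-456, -410) - T(1)**2 = -84 - (1*(1 + 1*(1 + 1))/(7 + 1))**2 = -84 - (1*(1 + 1*2)/8)**2 = -84 - (1*(1/8)*(1 + 2))**2 = -84 - (1*(1/8)*3)**2 = -84 - (3/8)**2 = -84 - 1*9/64 = -84 - 9/64 = -5385/64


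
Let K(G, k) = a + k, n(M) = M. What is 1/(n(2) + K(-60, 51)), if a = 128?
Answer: 1/181 ≈ 0.0055249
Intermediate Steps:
K(G, k) = 128 + k
1/(n(2) + K(-60, 51)) = 1/(2 + (128 + 51)) = 1/(2 + 179) = 1/181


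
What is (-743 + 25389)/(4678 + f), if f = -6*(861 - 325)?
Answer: 12323/731 ≈ 16.858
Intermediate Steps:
f = -3216 (f = -6*536 = -3216)
(-743 + 25389)/(4678 + f) = (-743 + 25389)/(4678 - 3216) = 24646/1462 = 24646*(1/1462) = 12323/731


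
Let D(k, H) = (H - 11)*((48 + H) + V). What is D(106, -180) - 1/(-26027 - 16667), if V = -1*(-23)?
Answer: 888846387/42694 ≈ 20819.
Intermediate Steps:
V = 23
D(k, H) = (-11 + H)*(71 + H) (D(k, H) = (H - 11)*((48 + H) + 23) = (-11 + H)*(71 + H))
D(106, -180) - 1/(-26027 - 16667) = (-781 + (-180)² + 60*(-180)) - 1/(-26027 - 16667) = (-781 + 32400 - 10800) - 1/(-42694) = 20819 - 1*(-1/42694) = 20819 + 1/42694 = 888846387/42694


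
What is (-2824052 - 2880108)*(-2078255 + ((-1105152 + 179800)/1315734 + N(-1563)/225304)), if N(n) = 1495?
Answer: 31376872678182527292940/2646786903 ≈ 1.1855e+13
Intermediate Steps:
(-2824052 - 2880108)*(-2078255 + ((-1105152 + 179800)/1315734 + N(-1563)/225304)) = (-2824052 - 2880108)*(-2078255 + ((-1105152 + 179800)/1315734 + 1495/225304)) = -5704160*(-2078255 + (-925352*1/1315734 + 1495*(1/225304))) = -5704160*(-2078255 + (-462676/657867 + 1495/225304)) = -5704160*(-2078255 - 103259242339/148220066568) = -5704160*(-308039197704521179/148220066568) = 31376872678182527292940/2646786903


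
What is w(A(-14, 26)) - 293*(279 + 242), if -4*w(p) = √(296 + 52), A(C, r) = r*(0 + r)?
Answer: -152653 - √87/2 ≈ -1.5266e+5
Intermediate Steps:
A(C, r) = r² (A(C, r) = r*r = r²)
w(p) = -√87/2 (w(p) = -√(296 + 52)/4 = -√87/2)
w(A(-14, 26)) - 293*(279 + 242) = -√87/2 - 293*(279 + 242) = -√87/2 - 293*521 = -√87/2 - 1*152653 = -√87/2 - 152653 = -152653 - √87/2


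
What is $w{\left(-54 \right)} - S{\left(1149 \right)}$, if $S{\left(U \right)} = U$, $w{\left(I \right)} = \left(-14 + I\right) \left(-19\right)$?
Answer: $143$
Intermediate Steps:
$w{\left(I \right)} = 266 - 19 I$
$w{\left(-54 \right)} - S{\left(1149 \right)} = \left(266 - -1026\right) - 1149 = \left(266 + 1026\right) - 1149 = 1292 - 1149 = 143$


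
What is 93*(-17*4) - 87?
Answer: -6411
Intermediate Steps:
93*(-17*4) - 87 = 93*(-68) - 87 = -6324 - 87 = -6411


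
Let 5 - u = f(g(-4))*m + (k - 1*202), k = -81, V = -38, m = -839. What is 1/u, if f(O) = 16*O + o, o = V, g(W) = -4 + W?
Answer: -1/138986 ≈ -7.1950e-6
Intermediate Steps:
o = -38
f(O) = -38 + 16*O (f(O) = 16*O - 38 = -38 + 16*O)
u = -138986 (u = 5 - ((-38 + 16*(-4 - 4))*(-839) + (-81 - 1*202)) = 5 - ((-38 + 16*(-8))*(-839) + (-81 - 202)) = 5 - ((-38 - 128)*(-839) - 283) = 5 - (-166*(-839) - 283) = 5 - (139274 - 283) = 5 - 1*138991 = 5 - 138991 = -138986)
1/u = 1/(-138986) = -1/138986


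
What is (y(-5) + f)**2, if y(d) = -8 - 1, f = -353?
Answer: 131044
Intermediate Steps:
y(d) = -9
(y(-5) + f)**2 = (-9 - 353)**2 = (-362)**2 = 131044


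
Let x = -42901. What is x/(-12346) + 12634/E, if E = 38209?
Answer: 1795183673/471728314 ≈ 3.8055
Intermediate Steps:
x/(-12346) + 12634/E = -42901/(-12346) + 12634/38209 = -42901*(-1/12346) + 12634*(1/38209) = 42901/12346 + 12634/38209 = 1795183673/471728314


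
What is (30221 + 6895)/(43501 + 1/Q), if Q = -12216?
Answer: 453409056/531408215 ≈ 0.85322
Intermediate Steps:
(30221 + 6895)/(43501 + 1/Q) = (30221 + 6895)/(43501 + 1/(-12216)) = 37116/(43501 - 1/12216) = 37116/(531408215/12216) = 37116*(12216/531408215) = 453409056/531408215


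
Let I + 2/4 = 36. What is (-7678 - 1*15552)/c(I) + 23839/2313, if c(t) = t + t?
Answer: -52038421/164223 ≈ -316.88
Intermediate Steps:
I = 71/2 (I = -1/2 + 36 = 71/2 ≈ 35.500)
c(t) = 2*t
(-7678 - 1*15552)/c(I) + 23839/2313 = (-7678 - 1*15552)/((2*(71/2))) + 23839/2313 = (-7678 - 15552)/71 + 23839*(1/2313) = -23230*1/71 + 23839/2313 = -23230/71 + 23839/2313 = -52038421/164223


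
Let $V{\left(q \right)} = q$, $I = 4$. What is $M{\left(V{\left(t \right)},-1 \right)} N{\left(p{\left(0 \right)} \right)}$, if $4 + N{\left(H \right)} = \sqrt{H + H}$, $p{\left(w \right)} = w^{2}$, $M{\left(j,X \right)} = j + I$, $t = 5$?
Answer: $-36$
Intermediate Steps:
$M{\left(j,X \right)} = 4 + j$ ($M{\left(j,X \right)} = j + 4 = 4 + j$)
$N{\left(H \right)} = -4 + \sqrt{2} \sqrt{H}$ ($N{\left(H \right)} = -4 + \sqrt{H + H} = -4 + \sqrt{2 H} = -4 + \sqrt{2} \sqrt{H}$)
$M{\left(V{\left(t \right)},-1 \right)} N{\left(p{\left(0 \right)} \right)} = \left(4 + 5\right) \left(-4 + \sqrt{2} \sqrt{0^{2}}\right) = 9 \left(-4 + \sqrt{2} \sqrt{0}\right) = 9 \left(-4 + \sqrt{2} \cdot 0\right) = 9 \left(-4 + 0\right) = 9 \left(-4\right) = -36$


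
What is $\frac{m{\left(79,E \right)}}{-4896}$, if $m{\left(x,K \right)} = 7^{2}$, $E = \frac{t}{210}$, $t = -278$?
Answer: $- \frac{49}{4896} \approx -0.010008$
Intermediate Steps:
$E = - \frac{139}{105}$ ($E = - \frac{278}{210} = \left(-278\right) \frac{1}{210} = - \frac{139}{105} \approx -1.3238$)
$m{\left(x,K \right)} = 49$
$\frac{m{\left(79,E \right)}}{-4896} = \frac{49}{-4896} = 49 \left(- \frac{1}{4896}\right) = - \frac{49}{4896}$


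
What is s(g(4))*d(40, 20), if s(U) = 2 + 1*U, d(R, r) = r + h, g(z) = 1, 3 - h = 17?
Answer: 18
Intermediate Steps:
h = -14 (h = 3 - 1*17 = 3 - 17 = -14)
d(R, r) = -14 + r (d(R, r) = r - 14 = -14 + r)
s(U) = 2 + U
s(g(4))*d(40, 20) = (2 + 1)*(-14 + 20) = 3*6 = 18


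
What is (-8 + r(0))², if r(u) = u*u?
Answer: 64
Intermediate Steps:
r(u) = u²
(-8 + r(0))² = (-8 + 0²)² = (-8 + 0)² = (-8)² = 64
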